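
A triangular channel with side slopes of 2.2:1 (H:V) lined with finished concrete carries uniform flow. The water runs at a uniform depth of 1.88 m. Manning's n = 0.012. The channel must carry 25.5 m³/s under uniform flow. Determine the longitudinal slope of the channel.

For a triangular section with side slope z = 2.2: A = zy² = 2.2×1.88² = 7.776 m²; P = 2y√(1+z²) = 2×1.88×2.417 = 9.086 m.
Hydraulic radius R = A/P = 7.776/9.086 = 0.8557 m.
From Manning's equation, S = [nQ / (1 A R^(2/3))]² = [0.012 × 25.5 / (1 × 7.776 × 0.8557^(2/3))]² = 0.00191.

S = 0.00191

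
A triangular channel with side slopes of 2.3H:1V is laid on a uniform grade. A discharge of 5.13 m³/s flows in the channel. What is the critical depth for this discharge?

y_c = 1 m

At critical depth, Q² T / (g A³) = 1, i.e. A³/T = Q²/g = 5.13²/9.81 = 2.683.
Try y = 0.884 m: A³/T = 1.428 — too small.
Try y = 1 m: A³/T = 2.645 — matches.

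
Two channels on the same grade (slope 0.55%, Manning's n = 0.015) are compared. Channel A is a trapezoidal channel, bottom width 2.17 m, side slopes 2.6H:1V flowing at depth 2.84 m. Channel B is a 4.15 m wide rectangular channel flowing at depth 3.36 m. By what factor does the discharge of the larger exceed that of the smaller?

Channel A: With bottom width b = 2.17 m and side slope z = 2.6: A = (b + zy)y = (2.17 + 2.6×2.84)×2.84 = 27.13 m²; P = b + 2y√(1+z²) = 2.17 + 2×2.84×2.786 = 17.99 m. Hydraulic radius R = A/P = 27.13/17.99 = 1.508 m. Q_A = (1/0.015)·27.13·1.508^(2/3)·√0.0055 = 176.4 m³/s.
Channel B: Flow area A = b·y = 4.15 × 3.36 = 13.94 m². Wetted perimeter P = b + 2y = 4.15 + 2×3.36 = 10.87 m. Hydraulic radius R = A/P = 13.94/10.87 = 1.283 m. Q_B = (1/0.015)·13.94·1.283^(2/3)·√0.0055 = 81.39 m³/s.
The larger discharge is 176.4 m³/s and the smaller is 81.39 m³/s; the ratio is 2.17.

2.17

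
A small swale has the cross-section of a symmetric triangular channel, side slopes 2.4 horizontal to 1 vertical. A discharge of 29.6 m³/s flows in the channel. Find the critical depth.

At critical depth, Q² T / (g A³) = 1, i.e. A³/T = Q²/g = 29.6²/9.81 = 89.31.
Try y = 1.37 m: A³/T = 13.9 — short.
Try y = 2.37 m: A³/T = 215.3 — over.
Try y = 1.99 m: A³/T = 89.88 — matches.

y_c = 1.99 m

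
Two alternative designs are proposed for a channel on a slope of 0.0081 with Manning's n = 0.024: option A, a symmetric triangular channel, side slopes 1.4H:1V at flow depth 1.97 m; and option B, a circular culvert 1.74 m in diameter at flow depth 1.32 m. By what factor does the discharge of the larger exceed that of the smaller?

Channel A: For a triangular section with side slope z = 1.4: A = zy² = 1.4×1.97² = 5.433 m²; P = 2y√(1+z²) = 2×1.97×1.72 = 6.779 m. Hydraulic radius R = A/P = 5.433/6.779 = 0.8015 m. Q_A = (1/0.024)·5.433·0.8015^(2/3)·√0.0081 = 17.58 m³/s.
Channel B: For a circular section of diameter D = 1.74 m at depth y = 1.32 m, the central angle is θ = 2 arccos(1 − 2y/D) = 4.229 rad. Then A = (D²/8)(θ − sin θ) = 1.935 m² and P = Dθ/2 = 3.679 m. Hydraulic radius R = A/P = 1.935/3.679 = 0.5261 m. Q_B = (1/0.024)·1.935·0.5261^(2/3)·√0.0081 = 4.73 m³/s.
The larger discharge is 17.58 m³/s and the smaller is 4.73 m³/s; the ratio is 3.72.

3.72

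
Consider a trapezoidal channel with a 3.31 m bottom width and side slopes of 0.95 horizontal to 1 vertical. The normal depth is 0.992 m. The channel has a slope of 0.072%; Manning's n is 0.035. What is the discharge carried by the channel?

Q = 2.54 m³/s

With bottom width b = 3.31 m and side slope z = 0.95: A = (b + zy)y = (3.31 + 0.95×0.992)×0.992 = 4.218 m²; P = b + 2y√(1+z²) = 3.31 + 2×0.992×1.379 = 6.047 m.
Hydraulic radius R = A/P = 4.218/6.047 = 0.6977 m.
Manning's equation: Q = (1/n) A R^(2/3) S^(1/2) = (1/0.035) × 4.218 × 0.6977^(2/3) × 0.00072^(1/2) = 2.54 m³/s.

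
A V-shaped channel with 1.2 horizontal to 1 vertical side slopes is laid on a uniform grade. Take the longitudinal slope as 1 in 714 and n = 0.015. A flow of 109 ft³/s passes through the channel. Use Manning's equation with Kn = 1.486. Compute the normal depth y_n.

y_n = 4.22 ft

Manning's equation rearranged: A R^(2/3) = nQ / (1.486·√S) = 0.015 × 109 / (1.486 × √0.001401) = 29.4.
Trying y = 3.71 ft: A R^(2/3) = 20.92 — short.
Trying y = 4.22 ft: A R^(2/3) = 29.49 — close enough.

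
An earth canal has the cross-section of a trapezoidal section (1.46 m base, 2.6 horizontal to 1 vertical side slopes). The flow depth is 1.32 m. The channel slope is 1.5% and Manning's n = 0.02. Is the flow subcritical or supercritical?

supercritical

With bottom width b = 1.46 m and side slope z = 2.6: A = (b + zy)y = (1.46 + 2.6×1.32)×1.32 = 6.457 m²; P = b + 2y√(1+z²) = 1.46 + 2×1.32×2.786 = 8.814 m.
Hydraulic radius R = A/P = 6.457/8.814 = 0.7326 m.
V = (1/n) R^(2/3) √S = (1/0.02) × 0.7326^(2/3) × √0.015 = 4.977 m/s. Hydraulic depth D_h = A/T = 6.457/8.324 = 0.7758 m.
Froude number Fr = V/√(g·D_h) = 4.977/√(9.81×0.7758) = 1.8, which is greater than 1, so the flow is supercritical.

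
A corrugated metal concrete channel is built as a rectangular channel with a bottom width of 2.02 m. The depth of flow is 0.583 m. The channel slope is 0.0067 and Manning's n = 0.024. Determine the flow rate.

Flow area A = b·y = 2.02 × 0.583 = 1.178 m². Wetted perimeter P = b + 2y = 2.02 + 2×0.583 = 3.186 m.
Hydraulic radius R = A/P = 1.178/3.186 = 0.3696 m.
Manning's equation: Q = (1/n) A R^(2/3) S^(1/2) = (1/0.024) × 1.178 × 0.3696^(2/3) × 0.0067^(1/2) = 2.07 m³/s.

Q = 2.07 m³/s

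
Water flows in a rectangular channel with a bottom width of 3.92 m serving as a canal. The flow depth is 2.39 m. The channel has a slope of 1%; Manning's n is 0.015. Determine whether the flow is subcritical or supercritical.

supercritical

Flow area A = b·y = 3.92 × 2.39 = 9.369 m². Wetted perimeter P = b + 2y = 3.92 + 2×2.39 = 8.7 m.
Hydraulic radius R = A/P = 9.369/8.7 = 1.077 m.
V = (1/n) R^(2/3) √S = (1/0.015) × 1.077^(2/3) × √0.01 = 7.004 m/s. Hydraulic depth D_h = A/T = 9.369/3.92 = 2.39 m.
Froude number Fr = V/√(g·D_h) = 7.004/√(9.81×2.39) = 1.45, which is greater than 1, so the flow is supercritical.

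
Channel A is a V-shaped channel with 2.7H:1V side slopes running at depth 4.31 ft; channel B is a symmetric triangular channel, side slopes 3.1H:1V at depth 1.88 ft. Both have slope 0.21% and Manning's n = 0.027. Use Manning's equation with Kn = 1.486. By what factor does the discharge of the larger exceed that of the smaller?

7.88

Channel A: For a triangular section with side slope z = 2.7: A = zy² = 2.7×4.31² = 50.16 ft²; P = 2y√(1+z²) = 2×4.31×2.879 = 24.82 ft. Hydraulic radius R = A/P = 50.16/24.82 = 2.021 ft. Q_A = (1.486/0.027)·50.16·2.021^(2/3)·√0.0021 = 202.2 ft³/s.
Channel B: For a triangular section with side slope z = 3.1: A = zy² = 3.1×1.88² = 10.96 ft²; P = 2y√(1+z²) = 2×1.88×3.257 = 12.25 ft. Hydraulic radius R = A/P = 10.96/12.25 = 0.8946 ft. Q_B = (1.486/0.027)·10.96·0.8946^(2/3)·√0.0021 = 25.66 ft³/s.
The larger discharge is 202.2 ft³/s and the smaller is 25.66 ft³/s; the ratio is 7.88.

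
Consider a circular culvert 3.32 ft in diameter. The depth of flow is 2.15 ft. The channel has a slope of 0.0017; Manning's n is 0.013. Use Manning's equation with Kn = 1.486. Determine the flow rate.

Q = 27.1 ft³/s

For a circular section of diameter D = 3.32 ft at depth y = 2.15 ft, the central angle is θ = 2 arccos(1 − 2y/D) = 3.741 rad. Then A = (D²/8)(θ − sin θ) = 5.931 ft² and P = Dθ/2 = 6.21 ft.
Hydraulic radius R = A/P = 5.931/6.21 = 0.9551 ft.
Manning's equation: Q = (1.486/n) A R^(2/3) S^(1/2) = (1.486/0.013) × 5.931 × 0.9551^(2/3) × 0.0017^(1/2) = 27.1 ft³/s.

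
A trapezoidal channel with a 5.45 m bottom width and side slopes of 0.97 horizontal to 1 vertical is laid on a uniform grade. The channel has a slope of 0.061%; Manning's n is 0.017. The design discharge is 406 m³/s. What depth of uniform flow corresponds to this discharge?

Manning's equation rearranged: A R^(2/3) = nQ / (1·√S) = 0.017 × 406 / (√0.00061) = 279.5.
Trying y = 9.13 m: A R^(2/3) = 341.5 — too large.
Trying y = 6.7 m: A R^(2/3) = 178.1 — too small.
Trying y = 8.31 m: A R^(2/3) = 279.4 — matches.

y_n = 8.31 m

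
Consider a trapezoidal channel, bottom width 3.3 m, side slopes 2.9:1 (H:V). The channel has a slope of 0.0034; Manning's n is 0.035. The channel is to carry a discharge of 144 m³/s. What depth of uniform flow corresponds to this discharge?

y_n = 3.78 m

Manning's equation rearranged: A R^(2/3) = nQ / (1·√S) = 0.035 × 144 / (√0.0034) = 86.44.
At y = 2.92 m: A R^(2/3) = 47.39 — low.
At y = 4.44 m: A R^(2/3) = 127 — high.
At y = 3.78 m: A R^(2/3) = 86.57 — matches.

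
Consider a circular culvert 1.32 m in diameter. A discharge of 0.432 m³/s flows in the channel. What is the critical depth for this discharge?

At critical depth, Q² T / (g A³) = 1, i.e. A³/T = Q²/g = 0.432²/9.81 = 0.01902.
Try y = 0.236 m: A³/T = 0.004512 — too small.
Try y = 0.38 m: A³/T = 0.029 — too large.
Try y = 0.341 m: A³/T = 0.01903 — ≈ 0.01902.

y_c = 0.341 m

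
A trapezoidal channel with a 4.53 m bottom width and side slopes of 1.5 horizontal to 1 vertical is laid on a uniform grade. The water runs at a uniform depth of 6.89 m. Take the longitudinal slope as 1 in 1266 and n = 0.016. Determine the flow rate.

With bottom width b = 4.53 m and side slope z = 1.5: A = (b + zy)y = (4.53 + 1.5×6.89)×6.89 = 102.4 m²; P = b + 2y√(1+z²) = 4.53 + 2×6.89×1.803 = 29.37 m.
Hydraulic radius R = A/P = 102.4/29.37 = 3.487 m.
Manning's equation: Q = (1/n) A R^(2/3) S^(1/2) = (1/0.016) × 102.4 × 3.487^(2/3) × 0.0007899^(1/2) = 414 m³/s.

Q = 414 m³/s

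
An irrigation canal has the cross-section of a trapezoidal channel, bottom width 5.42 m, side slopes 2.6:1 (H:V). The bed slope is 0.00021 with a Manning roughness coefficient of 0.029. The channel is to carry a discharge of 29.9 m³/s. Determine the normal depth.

y_n = 3.03 m

Manning's equation rearranged: A R^(2/3) = nQ / (1·√S) = 0.029 × 29.9 / (√0.00021) = 59.84.
At y = 3.7 m: A R^(2/3) = 92.34 — too large.
At y = 2.52 m: A R^(2/3) = 40.41 — too small.
At y = 3.03 m: A R^(2/3) = 59.77 — close enough.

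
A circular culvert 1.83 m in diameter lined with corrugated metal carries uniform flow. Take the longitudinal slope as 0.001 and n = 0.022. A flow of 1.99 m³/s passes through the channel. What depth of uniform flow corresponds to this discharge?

y_n = 1.34 m

Manning's equation rearranged: A R^(2/3) = nQ / (1·√S) = 0.022 × 1.99 / (√0.001) = 1.384.
At y = 1.03 m: A R^(2/3) = 0.9493 — low.
At y = 1.69 m: A R^(2/3) = 1.677 — high.
At y = 1.34 m: A R^(2/3) = 1.384 — matches.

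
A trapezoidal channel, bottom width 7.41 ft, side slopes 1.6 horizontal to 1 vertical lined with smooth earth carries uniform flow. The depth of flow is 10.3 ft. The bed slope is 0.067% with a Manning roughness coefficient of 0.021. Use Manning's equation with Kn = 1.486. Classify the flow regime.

With bottom width b = 7.41 ft and side slope z = 1.6: A = (b + zy)y = (7.41 + 1.6×10.3)×10.3 = 246.1 ft²; P = b + 2y√(1+z²) = 7.41 + 2×10.3×1.887 = 46.28 ft.
Hydraulic radius R = A/P = 246.1/46.28 = 5.317 ft.
V = (1.486/n) R^(2/3) √S = (1.486/0.021) × 5.317^(2/3) × √0.00067 = 5.58 ft/s. Hydraulic depth D_h = A/T = 246.1/40.37 = 6.095 ft.
Froude number Fr = V/√(g·D_h) = 5.58/√(32.2×6.095) = 0.398, which is less than 1, so the flow is subcritical.

subcritical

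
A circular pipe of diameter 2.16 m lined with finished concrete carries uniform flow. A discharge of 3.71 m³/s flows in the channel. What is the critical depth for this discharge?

At critical depth, Q² T / (g A³) = 1, i.e. A³/T = Q²/g = 3.71²/9.81 = 1.403.
Try y = 0.667 m: A³/T = 0.4465 — short.
Try y = 1.1 m: A³/T = 3.054 — over.
Try y = 0.898 m: A³/T = 1.405 — matches.

y_c = 0.898 m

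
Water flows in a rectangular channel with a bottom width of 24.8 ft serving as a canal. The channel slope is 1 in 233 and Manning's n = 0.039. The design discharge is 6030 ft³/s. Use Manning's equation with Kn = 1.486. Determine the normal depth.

Manning's equation rearranged: A R^(2/3) = nQ / (1.486·√S) = 0.039 × 6030 / (1.486 × √0.004292) = 2416.
At y = 19.9 ft: A R^(2/3) = 1914 — too small.
At y = 26.5 ft: A R^(2/3) = 2726 — too large.
At y = 24 ft: A R^(2/3) = 2416 — ≈ 2416.

y_n = 24 ft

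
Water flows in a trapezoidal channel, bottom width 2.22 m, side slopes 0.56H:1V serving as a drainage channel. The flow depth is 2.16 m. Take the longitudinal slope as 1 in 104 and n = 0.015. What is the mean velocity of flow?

With bottom width b = 2.22 m and side slope z = 0.56: A = (b + zy)y = (2.22 + 0.56×2.16)×2.16 = 7.408 m²; P = b + 2y√(1+z²) = 2.22 + 2×2.16×1.146 = 7.171 m.
Hydraulic radius R = A/P = 7.408/7.171 = 1.033 m.
From Manning's equation, V = (1/n) R^(2/3) S^(1/2) = (1/0.015) × 1.033^(2/3) × 0.009615^(1/2) = 6.68 m/s.

V = 6.68 m/s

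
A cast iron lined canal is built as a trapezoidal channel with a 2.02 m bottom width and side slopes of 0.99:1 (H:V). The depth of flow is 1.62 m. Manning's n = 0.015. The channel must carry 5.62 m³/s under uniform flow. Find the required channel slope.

With bottom width b = 2.02 m and side slope z = 0.99: A = (b + zy)y = (2.02 + 0.99×1.62)×1.62 = 5.871 m²; P = b + 2y√(1+z²) = 2.02 + 2×1.62×1.407 = 6.579 m.
Hydraulic radius R = A/P = 5.871/6.579 = 0.8923 m.
From Manning's equation, S = [nQ / (1 A R^(2/3))]² = [0.015 × 5.62 / (1 × 5.871 × 0.8923^(2/3))]² = 0.00024.

S = 0.00024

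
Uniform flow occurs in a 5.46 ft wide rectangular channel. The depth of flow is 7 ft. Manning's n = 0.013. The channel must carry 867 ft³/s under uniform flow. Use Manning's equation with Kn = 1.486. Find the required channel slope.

S = 0.016

Flow area A = b·y = 5.46 × 7 = 38.22 ft². Wetted perimeter P = b + 2y = 5.46 + 2×7 = 19.46 ft.
Hydraulic radius R = A/P = 38.22/19.46 = 1.964 ft.
From Manning's equation, S = [nQ / (1.486 A R^(2/3))]² = [0.013 × 867 / (1.486 × 38.22 × 1.964^(2/3))]² = 0.016.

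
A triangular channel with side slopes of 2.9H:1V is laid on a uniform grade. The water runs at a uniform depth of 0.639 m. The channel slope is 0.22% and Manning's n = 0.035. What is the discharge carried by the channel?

Q = 0.714 m³/s

For a triangular section with side slope z = 2.9: A = zy² = 2.9×0.639² = 1.184 m²; P = 2y√(1+z²) = 2×0.639×3.068 = 3.92 m.
Hydraulic radius R = A/P = 1.184/3.92 = 0.302 m.
Manning's equation: Q = (1/n) A R^(2/3) S^(1/2) = (1/0.035) × 1.184 × 0.302^(2/3) × 0.0022^(1/2) = 0.714 m³/s.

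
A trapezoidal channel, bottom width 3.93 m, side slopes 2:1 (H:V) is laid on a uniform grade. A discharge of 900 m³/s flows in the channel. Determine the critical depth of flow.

y_c = 7.46 m

At critical depth, Q² T / (g A³) = 1, i.e. A³/T = Q²/g = 900²/9.81 = 82570.
Trying y = 6.71 m: A³/T = 51280 — too small.
Trying y = 9.36 m: A³/T = 230300 — too large.
Trying y = 7.46 m: A³/T = 82340 — close enough.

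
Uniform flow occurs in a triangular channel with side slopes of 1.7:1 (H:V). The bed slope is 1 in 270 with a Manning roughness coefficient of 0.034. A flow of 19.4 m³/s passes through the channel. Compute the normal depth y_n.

y_n = 2.47 m

Manning's equation rearranged: A R^(2/3) = nQ / (1·√S) = 0.034 × 19.4 / (√0.003704) = 10.84.
Trying y = 1.86 m: A R^(2/3) = 5.075 — too small.
Trying y = 2.47 m: A R^(2/3) = 10.81 — ≈ 10.84.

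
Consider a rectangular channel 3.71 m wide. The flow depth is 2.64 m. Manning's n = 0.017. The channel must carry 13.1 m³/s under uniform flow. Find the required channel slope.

Flow area A = b·y = 3.71 × 2.64 = 9.794 m². Wetted perimeter P = b + 2y = 3.71 + 2×2.64 = 8.99 m.
Hydraulic radius R = A/P = 9.794/8.99 = 1.089 m.
From Manning's equation, S = [nQ / (1 A R^(2/3))]² = [0.017 × 13.1 / (1 × 9.794 × 1.089^(2/3))]² = 0.000461.

S = 0.000461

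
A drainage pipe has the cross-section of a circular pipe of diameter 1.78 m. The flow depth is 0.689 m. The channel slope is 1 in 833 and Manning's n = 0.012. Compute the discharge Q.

Q = 1.33 m³/s

For a circular section of diameter D = 1.78 m at depth y = 0.689 m, the central angle is θ = 2 arccos(1 − 2y/D) = 2.686 rad. Then A = (D²/8)(θ − sin θ) = 0.8895 m² and P = Dθ/2 = 2.391 m.
Hydraulic radius R = A/P = 0.8895/2.391 = 0.3721 m.
Manning's equation: Q = (1/n) A R^(2/3) S^(1/2) = (1/0.012) × 0.8895 × 0.3721^(2/3) × 0.0012^(1/2) = 1.33 m³/s.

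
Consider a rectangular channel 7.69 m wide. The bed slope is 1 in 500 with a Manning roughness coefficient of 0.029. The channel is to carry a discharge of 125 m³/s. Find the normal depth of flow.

Manning's equation rearranged: A R^(2/3) = nQ / (1·√S) = 0.029 × 125 / (√0.002) = 81.06.
Trying y = 5.08 m: A R^(2/3) = 65.85 — low.
Trying y = 5.98 m: A R^(2/3) = 81.06 — ≈ 81.06.

y_n = 5.98 m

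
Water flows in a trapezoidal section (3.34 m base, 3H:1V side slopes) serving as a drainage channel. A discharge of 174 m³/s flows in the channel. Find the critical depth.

y_c = 3.19 m

At critical depth, Q² T / (g A³) = 1, i.e. A³/T = Q²/g = 174²/9.81 = 3086.
At y = 3.58 m: A³/T = 5160 — high.
At y = 2.56 m: A³/T = 1201 — low.
At y = 3.19 m: A³/T = 3107 — close enough.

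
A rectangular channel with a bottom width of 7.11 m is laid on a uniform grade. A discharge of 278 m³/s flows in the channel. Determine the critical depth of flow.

For a rectangular channel, critical depth y_c = (q²/g)^(1/3) where q = Q/b = 278/7.11 = 39.1 m²/s.
So y_c = (39.1²/9.81)^(1/3) = 5.38 m.

y_c = 5.38 m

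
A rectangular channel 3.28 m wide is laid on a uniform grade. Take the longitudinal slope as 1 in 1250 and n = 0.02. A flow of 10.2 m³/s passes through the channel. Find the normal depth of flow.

Manning's equation rearranged: A R^(2/3) = nQ / (1·√S) = 0.02 × 10.2 / (√0.0008) = 7.212.
Trying y = 1.95 m: A R^(2/3) = 5.921 — too small.
Trying y = 2.6 m: A R^(2/3) = 8.56 — too large.
Trying y = 2.27 m: A R^(2/3) = 7.206 — close enough.

y_n = 2.27 m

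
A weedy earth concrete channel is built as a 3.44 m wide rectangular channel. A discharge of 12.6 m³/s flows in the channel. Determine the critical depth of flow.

y_c = 1.11 m

For a rectangular channel, critical depth y_c = (q²/g)^(1/3) where q = Q/b = 12.6/3.44 = 3.663 m²/s.
So y_c = (3.663²/9.81)^(1/3) = 1.11 m.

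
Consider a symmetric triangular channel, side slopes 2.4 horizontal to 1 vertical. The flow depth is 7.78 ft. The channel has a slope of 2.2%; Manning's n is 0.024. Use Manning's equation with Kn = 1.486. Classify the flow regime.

For a triangular section with side slope z = 2.4: A = zy² = 2.4×7.78² = 145.3 ft²; P = 2y√(1+z²) = 2×7.78×2.6 = 40.46 ft.
Hydraulic radius R = A/P = 145.3/40.46 = 3.591 ft.
V = (1.486/n) R^(2/3) √S = (1.486/0.024) × 3.591^(2/3) × √0.022 = 21.53 ft/s. Hydraulic depth D_h = A/T = 145.3/37.34 = 3.89 ft.
Froude number Fr = V/√(g·D_h) = 21.53/√(32.2×3.89) = 1.92, which is greater than 1, so the flow is supercritical.

supercritical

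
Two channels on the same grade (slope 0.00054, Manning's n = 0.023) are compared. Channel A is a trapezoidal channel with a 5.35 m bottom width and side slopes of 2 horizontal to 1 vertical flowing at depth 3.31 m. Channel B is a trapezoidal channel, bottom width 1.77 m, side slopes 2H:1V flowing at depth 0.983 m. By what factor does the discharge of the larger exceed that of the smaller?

Channel A: With bottom width b = 5.35 m and side slope z = 2: A = (b + zy)y = (5.35 + 2×3.31)×3.31 = 39.62 m²; P = b + 2y√(1+z²) = 5.35 + 2×3.31×2.236 = 20.15 m. Hydraulic radius R = A/P = 39.62/20.15 = 1.966 m. Q_A = (1/0.023)·39.62·1.966^(2/3)·√0.00054 = 62.82 m³/s.
Channel B: With bottom width b = 1.77 m and side slope z = 2: A = (b + zy)y = (1.77 + 2×0.983)×0.983 = 3.672 m²; P = b + 2y√(1+z²) = 1.77 + 2×0.983×2.236 = 6.166 m. Hydraulic radius R = A/P = 3.672/6.166 = 0.5956 m. Q_B = (1/0.023)·3.672·0.5956^(2/3)·√0.00054 = 2.627 m³/s.
The larger discharge is 62.82 m³/s and the smaller is 2.627 m³/s; the ratio is 23.9.

23.9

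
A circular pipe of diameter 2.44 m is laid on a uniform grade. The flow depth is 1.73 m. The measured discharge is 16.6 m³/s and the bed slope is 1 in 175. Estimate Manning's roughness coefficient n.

n = 0.013

For a circular section of diameter D = 2.44 m at depth y = 1.73 m, the central angle is θ = 2 arccos(1 − 2y/D) = 4.004 rad. Then A = (D²/8)(θ − sin θ) = 3.545 m² and P = Dθ/2 = 4.885 m.
Hydraulic radius R = A/P = 3.545/4.885 = 0.7257 m.
Rearranging Manning's equation: n = (1/Q) A R^(2/3) S^(1/2) = (1/16.6) × 3.545 × 0.7257^(2/3) × √0.005714 = 0.013.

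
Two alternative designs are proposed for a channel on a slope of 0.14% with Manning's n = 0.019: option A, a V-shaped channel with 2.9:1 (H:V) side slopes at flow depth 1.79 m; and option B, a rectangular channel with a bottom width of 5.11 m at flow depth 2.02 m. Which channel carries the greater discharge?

Channel A: For a triangular section with side slope z = 2.9: A = zy² = 2.9×1.79² = 9.292 m²; P = 2y√(1+z²) = 2×1.79×3.068 = 10.98 m. Hydraulic radius R = A/P = 9.292/10.98 = 0.8461 m. Q_A = (1/0.019)·9.292·0.8461^(2/3)·√0.0014 = 16.37 m³/s.
Channel B: Flow area A = b·y = 5.11 × 2.02 = 10.32 m². Wetted perimeter P = b + 2y = 5.11 + 2×2.02 = 9.15 m. Hydraulic radius R = A/P = 10.32/9.15 = 1.128 m. Q_B = (1/0.019)·10.32·1.128^(2/3)·√0.0014 = 22.03 m³/s.
Q_A = 16.37 m³/s vs Q_B = 22.03 m³/s, so channel B carries more.

channel B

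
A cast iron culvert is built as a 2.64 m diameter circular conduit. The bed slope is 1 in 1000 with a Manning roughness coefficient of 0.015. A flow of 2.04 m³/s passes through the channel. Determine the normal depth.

y_n = 0.867 m

Manning's equation rearranged: A R^(2/3) = nQ / (1·√S) = 0.015 × 2.04 / (√0.001) = 0.9677.
At y = 0.95 m: A R^(2/3) = 1.149 — over.
At y = 0.867 m: A R^(2/3) = 0.967 — ≈ 0.9677.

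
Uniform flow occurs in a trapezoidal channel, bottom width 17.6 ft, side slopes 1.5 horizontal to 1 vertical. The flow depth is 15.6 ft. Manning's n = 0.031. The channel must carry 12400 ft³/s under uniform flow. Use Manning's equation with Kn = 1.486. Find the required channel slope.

S = 0.0092

With bottom width b = 17.6 ft and side slope z = 1.5: A = (b + zy)y = (17.6 + 1.5×15.6)×15.6 = 639.6 ft²; P = b + 2y√(1+z²) = 17.6 + 2×15.6×1.803 = 73.85 ft.
Hydraulic radius R = A/P = 639.6/73.85 = 8.661 ft.
From Manning's equation, S = [nQ / (1.486 A R^(2/3))]² = [0.031 × 12400 / (1.486 × 639.6 × 8.661^(2/3))]² = 0.0092.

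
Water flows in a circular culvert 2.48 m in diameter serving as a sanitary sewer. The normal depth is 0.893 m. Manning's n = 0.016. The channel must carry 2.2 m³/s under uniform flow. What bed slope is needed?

For a circular section of diameter D = 2.48 m at depth y = 0.893 m, the central angle is θ = 2 arccos(1 − 2y/D) = 2.574 rad. Then A = (D²/8)(θ − sin θ) = 1.566 m² and P = Dθ/2 = 3.192 m.
Hydraulic radius R = A/P = 1.566/3.192 = 0.4906 m.
From Manning's equation, S = [nQ / (1 A R^(2/3))]² = [0.016 × 2.2 / (1 × 1.566 × 0.4906^(2/3))]² = 0.00131.

S = 0.00131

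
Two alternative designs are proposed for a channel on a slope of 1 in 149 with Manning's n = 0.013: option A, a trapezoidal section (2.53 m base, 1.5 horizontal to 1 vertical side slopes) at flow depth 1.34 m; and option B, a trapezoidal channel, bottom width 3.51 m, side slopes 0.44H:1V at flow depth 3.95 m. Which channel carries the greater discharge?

Channel A: With bottom width b = 2.53 m and side slope z = 1.5: A = (b + zy)y = (2.53 + 1.5×1.34)×1.34 = 6.084 m²; P = b + 2y√(1+z²) = 2.53 + 2×1.34×1.803 = 7.361 m. Hydraulic radius R = A/P = 6.084/7.361 = 0.8264 m. Q_A = (1/0.013)·6.084·0.8264^(2/3)·√0.006711 = 33.76 m³/s.
Channel B: With bottom width b = 3.51 m and side slope z = 0.44: A = (b + zy)y = (3.51 + 0.44×3.95)×3.95 = 20.73 m²; P = b + 2y√(1+z²) = 3.51 + 2×3.95×1.093 = 12.14 m. Hydraulic radius R = A/P = 20.73/12.14 = 1.707 m. Q_B = (1/0.013)·20.73·1.707^(2/3)·√0.006711 = 186.6 m³/s.
Q_A = 33.76 m³/s vs Q_B = 186.6 m³/s, so channel B carries more.

channel B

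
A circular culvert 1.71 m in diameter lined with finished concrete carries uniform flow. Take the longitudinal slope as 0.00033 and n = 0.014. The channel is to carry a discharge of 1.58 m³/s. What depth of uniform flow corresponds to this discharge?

Manning's equation rearranged: A R^(2/3) = nQ / (1·√S) = 0.014 × 1.58 / (√0.00033) = 1.218.
Trying y = 1.02 m: A R^(2/3) = 0.8678 — too small.
Trying y = 1.31 m: A R^(2/3) = 1.217 — ≈ 1.218.

y_n = 1.31 m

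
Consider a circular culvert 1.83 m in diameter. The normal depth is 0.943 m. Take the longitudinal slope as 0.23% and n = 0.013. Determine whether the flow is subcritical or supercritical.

For a circular section of diameter D = 1.83 m at depth y = 0.943 m, the central angle is θ = 2 arccos(1 − 2y/D) = 3.203 rad. Then A = (D²/8)(θ − sin θ) = 1.366 m² and P = Dθ/2 = 2.931 m.
Hydraulic radius R = A/P = 1.366/2.931 = 0.4662 m.
V = (1/n) R^(2/3) √S = (1/0.013) × 0.4662^(2/3) × √0.0023 = 2.218 m/s. Hydraulic depth D_h = A/T = 1.366/1.829 = 0.747 m.
Froude number Fr = V/√(g·D_h) = 2.218/√(9.81×0.747) = 0.819, which is less than 1, so the flow is subcritical.

subcritical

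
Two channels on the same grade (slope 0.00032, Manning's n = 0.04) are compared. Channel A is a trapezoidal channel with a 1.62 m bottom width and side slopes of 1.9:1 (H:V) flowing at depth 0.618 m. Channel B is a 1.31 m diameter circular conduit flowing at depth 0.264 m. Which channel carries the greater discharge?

Channel A: With bottom width b = 1.62 m and side slope z = 1.9: A = (b + zy)y = (1.62 + 1.9×0.618)×0.618 = 1.727 m²; P = b + 2y√(1+z²) = 1.62 + 2×0.618×2.147 = 4.274 m. Hydraulic radius R = A/P = 1.727/4.274 = 0.404 m. Q_A = (1/0.04)·1.727·0.404^(2/3)·√0.00032 = 0.4221 m³/s.
Channel B: For a circular section of diameter D = 1.31 m at depth y = 0.264 m, the central angle is θ = 2 arccos(1 − 2y/D) = 1.862 rad. Then A = (D²/8)(θ − sin θ) = 0.194 m² and P = Dθ/2 = 1.22 m. Hydraulic radius R = A/P = 0.194/1.22 = 0.159 m. Q_B = (1/0.04)·0.194·0.159^(2/3)·√0.00032 = 0.02547 m³/s.
Q_A = 0.4221 m³/s vs Q_B = 0.02547 m³/s, so channel A carries more.

channel A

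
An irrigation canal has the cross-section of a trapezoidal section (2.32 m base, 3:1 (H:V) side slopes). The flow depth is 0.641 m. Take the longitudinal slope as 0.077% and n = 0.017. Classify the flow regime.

subcritical

With bottom width b = 2.32 m and side slope z = 3: A = (b + zy)y = (2.32 + 3×0.641)×0.641 = 2.72 m²; P = b + 2y√(1+z²) = 2.32 + 2×0.641×3.162 = 6.374 m.
Hydraulic radius R = A/P = 2.72/6.374 = 0.4267 m.
V = (1/n) R^(2/3) √S = (1/0.017) × 0.4267^(2/3) × √0.00077 = 0.9251 m/s. Hydraulic depth D_h = A/T = 2.72/6.166 = 0.4411 m.
Froude number Fr = V/√(g·D_h) = 0.9251/√(9.81×0.4411) = 0.445, which is less than 1, so the flow is subcritical.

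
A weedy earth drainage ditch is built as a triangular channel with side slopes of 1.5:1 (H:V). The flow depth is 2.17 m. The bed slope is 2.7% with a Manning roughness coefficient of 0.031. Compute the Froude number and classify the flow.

supercritical

For a triangular section with side slope z = 1.5: A = zy² = 1.5×2.17² = 7.063 m²; P = 2y√(1+z²) = 2×2.17×1.803 = 7.824 m.
Hydraulic radius R = A/P = 7.063/7.824 = 0.9028 m.
V = (1/n) R^(2/3) √S = (1/0.031) × 0.9028^(2/3) × √0.027 = 4.951 m/s. Hydraulic depth D_h = A/T = 7.063/6.51 = 1.085 m.
Froude number Fr = V/√(g·D_h) = 4.951/√(9.81×1.085) = 1.52, which is greater than 1, so the flow is supercritical.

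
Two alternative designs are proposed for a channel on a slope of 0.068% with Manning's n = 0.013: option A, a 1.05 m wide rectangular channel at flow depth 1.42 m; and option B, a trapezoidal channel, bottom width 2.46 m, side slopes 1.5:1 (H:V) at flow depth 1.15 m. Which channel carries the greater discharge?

channel B

Channel A: Flow area A = b·y = 1.05 × 1.42 = 1.491 m². Wetted perimeter P = b + 2y = 1.05 + 2×1.42 = 3.89 m. Hydraulic radius R = A/P = 1.491/3.89 = 0.3833 m. Q_A = (1/0.013)·1.491·0.3833^(2/3)·√0.00068 = 1.578 m³/s.
Channel B: With bottom width b = 2.46 m and side slope z = 1.5: A = (b + zy)y = (2.46 + 1.5×1.15)×1.15 = 4.813 m²; P = b + 2y√(1+z²) = 2.46 + 2×1.15×1.803 = 6.606 m. Hydraulic radius R = A/P = 4.813/6.606 = 0.7285 m. Q_B = (1/0.013)·4.813·0.7285^(2/3)·√0.00068 = 7.816 m³/s.
Q_A = 1.578 m³/s vs Q_B = 7.816 m³/s, so channel B carries more.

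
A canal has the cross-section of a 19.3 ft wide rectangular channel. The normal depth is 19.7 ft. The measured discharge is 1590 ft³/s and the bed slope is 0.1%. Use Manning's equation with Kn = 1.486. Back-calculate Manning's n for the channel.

Flow area A = b·y = 19.3 × 19.7 = 380.2 ft². Wetted perimeter P = b + 2y = 19.3 + 2×19.7 = 58.7 ft.
Hydraulic radius R = A/P = 380.2/58.7 = 6.477 ft.
Rearranging Manning's equation: n = (1.486/Q) A R^(2/3) S^(1/2) = (1.486/1590) × 380.2 × 6.477^(2/3) × √0.001 = 0.039.

n = 0.039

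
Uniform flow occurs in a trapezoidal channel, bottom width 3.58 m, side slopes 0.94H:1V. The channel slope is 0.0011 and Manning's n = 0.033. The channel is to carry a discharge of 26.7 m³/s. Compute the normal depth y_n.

Manning's equation rearranged: A R^(2/3) = nQ / (1·√S) = 0.033 × 26.7 / (√0.0011) = 26.57.
At y = 3.66 m: A R^(2/3) = 39.22 — over.
At y = 3 m: A R^(2/3) = 26.54 — close enough.

y_n = 3 m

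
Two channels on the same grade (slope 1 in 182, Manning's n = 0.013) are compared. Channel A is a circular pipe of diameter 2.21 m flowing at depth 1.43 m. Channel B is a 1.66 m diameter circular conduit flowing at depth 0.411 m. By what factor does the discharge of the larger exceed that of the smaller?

Channel A: For a circular section of diameter D = 2.21 m at depth y = 1.43 m, the central angle is θ = 2 arccos(1 − 2y/D) = 3.739 rad. Then A = (D²/8)(θ − sin θ) = 2.626 m² and P = Dθ/2 = 4.131 m. Hydraulic radius R = A/P = 2.626/4.131 = 0.6356 m. Q_A = (1/0.013)·2.626·0.6356^(2/3)·√0.005495 = 11.07 m³/s.
Channel B: For a circular section of diameter D = 1.66 m at depth y = 0.411 m, the central angle is θ = 2 arccos(1 − 2y/D) = 2.083 rad. Then A = (D²/8)(θ − sin θ) = 0.4174 m² and P = Dθ/2 = 1.729 m. Hydraulic radius R = A/P = 0.4174/1.729 = 0.2414 m. Q_B = (1/0.013)·0.4174·0.2414^(2/3)·√0.005495 = 0.9226 m³/s.
The larger discharge is 11.07 m³/s and the smaller is 0.9226 m³/s; the ratio is 12.

12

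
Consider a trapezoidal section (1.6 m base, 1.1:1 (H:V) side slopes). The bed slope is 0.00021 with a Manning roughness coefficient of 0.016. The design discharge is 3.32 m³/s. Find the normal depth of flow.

y_n = 1.4 m

Manning's equation rearranged: A R^(2/3) = nQ / (1·√S) = 0.016 × 3.32 / (√0.00021) = 3.666.
At y = 1.11 m: A R^(2/3) = 2.323 — low.
At y = 1.4 m: A R^(2/3) = 3.67 — matches.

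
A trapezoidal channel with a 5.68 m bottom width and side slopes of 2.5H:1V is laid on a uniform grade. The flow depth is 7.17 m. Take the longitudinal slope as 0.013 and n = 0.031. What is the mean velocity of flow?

With bottom width b = 5.68 m and side slope z = 2.5: A = (b + zy)y = (5.68 + 2.5×7.17)×7.17 = 169.2 m²; P = b + 2y√(1+z²) = 5.68 + 2×7.17×2.693 = 44.29 m.
Hydraulic radius R = A/P = 169.2/44.29 = 3.821 m.
From Manning's equation, V = (1/n) R^(2/3) S^(1/2) = (1/0.031) × 3.821^(2/3) × 0.013^(1/2) = 8.99 m/s.

V = 8.99 m/s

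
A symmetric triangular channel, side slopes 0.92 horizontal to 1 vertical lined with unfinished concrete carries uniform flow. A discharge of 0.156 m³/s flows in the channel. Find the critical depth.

y_c = 0.358 m

At critical depth, Q² T / (g A³) = 1, i.e. A³/T = Q²/g = 0.156²/9.81 = 0.002481.
At y = 0.276 m: A³/T = 0.0006778 — too small.
At y = 0.438 m: A³/T = 0.006822 — too large.
At y = 0.358 m: A³/T = 0.002489 — ≈ 0.002481.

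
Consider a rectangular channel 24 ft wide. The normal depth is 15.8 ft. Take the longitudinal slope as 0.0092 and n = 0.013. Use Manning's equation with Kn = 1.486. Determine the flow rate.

Flow area A = b·y = 24 × 15.8 = 379.2 ft². Wetted perimeter P = b + 2y = 24 + 2×15.8 = 55.6 ft.
Hydraulic radius R = A/P = 379.2/55.6 = 6.82 ft.
Manning's equation: Q = (1.486/n) A R^(2/3) S^(1/2) = (1.486/0.013) × 379.2 × 6.82^(2/3) × 0.0092^(1/2) = 15000 ft³/s.

Q = 15000 ft³/s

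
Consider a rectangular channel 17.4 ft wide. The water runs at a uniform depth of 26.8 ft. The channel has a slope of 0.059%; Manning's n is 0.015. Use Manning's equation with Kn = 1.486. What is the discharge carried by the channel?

Flow area A = b·y = 17.4 × 26.8 = 466.3 ft². Wetted perimeter P = b + 2y = 17.4 + 2×26.8 = 71 ft.
Hydraulic radius R = A/P = 466.3/71 = 6.568 ft.
Manning's equation: Q = (1.486/n) A R^(2/3) S^(1/2) = (1.486/0.015) × 466.3 × 6.568^(2/3) × 0.00059^(1/2) = 3940 ft³/s.

Q = 3940 ft³/s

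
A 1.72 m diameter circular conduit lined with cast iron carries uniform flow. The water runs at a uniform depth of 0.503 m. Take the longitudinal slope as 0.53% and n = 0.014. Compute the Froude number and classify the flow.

For a circular section of diameter D = 1.72 m at depth y = 0.503 m, the central angle is θ = 2 arccos(1 − 2y/D) = 2.285 rad. Then A = (D²/8)(θ − sin θ) = 0.5658 m² and P = Dθ/2 = 1.965 m.
Hydraulic radius R = A/P = 0.5658/1.965 = 0.2879 m.
V = (1/n) R^(2/3) √S = (1/0.014) × 0.2879^(2/3) × √0.0053 = 2.267 m/s. Hydraulic depth D_h = A/T = 0.5658/1.565 = 0.3616 m.
Froude number Fr = V/√(g·D_h) = 2.267/√(9.81×0.3616) = 1.2, which is greater than 1, so the flow is supercritical.

supercritical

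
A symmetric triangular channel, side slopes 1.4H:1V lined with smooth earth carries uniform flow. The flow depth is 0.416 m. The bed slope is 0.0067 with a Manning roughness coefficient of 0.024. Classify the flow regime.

For a triangular section with side slope z = 1.4: A = zy² = 1.4×0.416² = 0.2423 m²; P = 2y√(1+z²) = 2×0.416×1.72 = 1.431 m.
Hydraulic radius R = A/P = 0.2423/1.431 = 0.1693 m.
V = (1/n) R^(2/3) √S = (1/0.024) × 0.1693^(2/3) × √0.0067 = 1.044 m/s. Hydraulic depth D_h = A/T = 0.2423/1.165 = 0.208 m.
Froude number Fr = V/√(g·D_h) = 1.044/√(9.81×0.208) = 0.731, which is less than 1, so the flow is subcritical.

subcritical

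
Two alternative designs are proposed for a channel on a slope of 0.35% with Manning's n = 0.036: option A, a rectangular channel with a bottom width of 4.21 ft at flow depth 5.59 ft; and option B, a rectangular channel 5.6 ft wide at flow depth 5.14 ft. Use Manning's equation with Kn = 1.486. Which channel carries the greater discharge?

channel B

Channel A: Flow area A = b·y = 4.21 × 5.59 = 23.53 ft². Wetted perimeter P = b + 2y = 4.21 + 2×5.59 = 15.39 ft. Hydraulic radius R = A/P = 23.53/15.39 = 1.529 ft. Q_A = (1.486/0.036)·23.53·1.529^(2/3)·√0.0035 = 76.28 ft³/s.
Channel B: Flow area A = b·y = 5.6 × 5.14 = 28.78 ft². Wetted perimeter P = b + 2y = 5.6 + 2×5.14 = 15.88 ft. Hydraulic radius R = A/P = 28.78/15.88 = 1.813 ft. Q_B = (1.486/0.036)·28.78·1.813^(2/3)·√0.0035 = 104.5 ft³/s.
Q_A = 76.28 ft³/s vs Q_B = 104.5 ft³/s, so channel B carries more.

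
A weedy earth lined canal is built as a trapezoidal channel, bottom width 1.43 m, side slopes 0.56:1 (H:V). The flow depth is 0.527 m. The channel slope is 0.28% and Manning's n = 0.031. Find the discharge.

With bottom width b = 1.43 m and side slope z = 0.56: A = (b + zy)y = (1.43 + 0.56×0.527)×0.527 = 0.9091 m²; P = b + 2y√(1+z²) = 1.43 + 2×0.527×1.146 = 2.638 m.
Hydraulic radius R = A/P = 0.9091/2.638 = 0.3446 m.
Manning's equation: Q = (1/n) A R^(2/3) S^(1/2) = (1/0.031) × 0.9091 × 0.3446^(2/3) × 0.0028^(1/2) = 0.763 m³/s.

Q = 0.763 m³/s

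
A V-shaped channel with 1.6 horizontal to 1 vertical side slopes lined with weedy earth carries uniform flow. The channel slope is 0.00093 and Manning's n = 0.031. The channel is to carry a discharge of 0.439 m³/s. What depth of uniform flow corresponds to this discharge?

Manning's equation rearranged: A R^(2/3) = nQ / (1·√S) = 0.031 × 0.439 / (√0.00093) = 0.4463.
Try y = 0.918 m: A R^(2/3) = 0.7188 — too large.
Try y = 0.622 m: A R^(2/3) = 0.2546 — too small.
Try y = 0.768 m: A R^(2/3) = 0.4467 — matches.

y_n = 0.768 m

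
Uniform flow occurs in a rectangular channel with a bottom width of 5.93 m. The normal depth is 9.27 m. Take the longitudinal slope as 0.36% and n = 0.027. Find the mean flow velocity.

V = 3.81 m/s

Flow area A = b·y = 5.93 × 9.27 = 54.97 m². Wetted perimeter P = b + 2y = 5.93 + 2×9.27 = 24.47 m.
Hydraulic radius R = A/P = 54.97/24.47 = 2.246 m.
From Manning's equation, V = (1/n) R^(2/3) S^(1/2) = (1/0.027) × 2.246^(2/3) × 0.0036^(1/2) = 3.81 m/s.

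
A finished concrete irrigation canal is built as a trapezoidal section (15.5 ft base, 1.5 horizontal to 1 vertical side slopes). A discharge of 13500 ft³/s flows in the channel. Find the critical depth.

At critical depth, Q² T / (g A³) = 1, i.e. A³/T = Q²/g = 13500²/32.2 = 5660000.
Trying y = 14.8 ft: A³/T = 2900000 — too small.
Trying y = 20.6 ft: A³/T = 11300000 — too large.
Trying y = 17.4 ft: A³/T = 5602000 — close enough.

y_c = 17.4 ft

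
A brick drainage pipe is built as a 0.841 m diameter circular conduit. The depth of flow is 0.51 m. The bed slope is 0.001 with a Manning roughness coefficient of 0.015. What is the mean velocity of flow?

For a circular section of diameter D = 0.841 m at depth y = 0.51 m, the central angle is θ = 2 arccos(1 − 2y/D) = 3.571 rad. Then A = (D²/8)(θ − sin θ) = 0.3524 m² and P = Dθ/2 = 1.501 m.
Hydraulic radius R = A/P = 0.3524/1.501 = 0.2347 m.
From Manning's equation, V = (1/n) R^(2/3) S^(1/2) = (1/0.015) × 0.2347^(2/3) × 0.001^(1/2) = 0.802 m/s.

V = 0.802 m/s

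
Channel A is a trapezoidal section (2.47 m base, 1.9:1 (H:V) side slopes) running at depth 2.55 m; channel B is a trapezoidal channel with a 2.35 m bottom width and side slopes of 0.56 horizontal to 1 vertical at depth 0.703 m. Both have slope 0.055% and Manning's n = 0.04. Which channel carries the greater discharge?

channel A

Channel A: With bottom width b = 2.47 m and side slope z = 1.9: A = (b + zy)y = (2.47 + 1.9×2.55)×2.55 = 18.65 m²; P = b + 2y√(1+z²) = 2.47 + 2×2.55×2.147 = 13.42 m. Hydraulic radius R = A/P = 18.65/13.42 = 1.39 m. Q_A = (1/0.04)·18.65·1.39^(2/3)·√0.00055 = 13.62 m³/s.
Channel B: With bottom width b = 2.35 m and side slope z = 0.56: A = (b + zy)y = (2.35 + 0.56×0.703)×0.703 = 1.929 m²; P = b + 2y√(1+z²) = 2.35 + 2×0.703×1.146 = 3.961 m. Hydraulic radius R = A/P = 1.929/3.961 = 0.4869 m. Q_B = (1/0.04)·1.929·0.4869^(2/3)·√0.00055 = 0.6999 m³/s.
Q_A = 13.62 m³/s vs Q_B = 0.6999 m³/s, so channel A carries more.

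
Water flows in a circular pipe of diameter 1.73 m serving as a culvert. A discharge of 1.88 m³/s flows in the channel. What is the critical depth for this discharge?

y_c = 0.674 m

At critical depth, Q² T / (g A³) = 1, i.e. A³/T = Q²/g = 1.88²/9.81 = 0.3603.
Try y = 0.83 m: A³/T = 0.8014 — too large.
Try y = 0.548 m: A³/T = 0.1624 — too small.
Try y = 0.674 m: A³/T = 0.3609 — close enough.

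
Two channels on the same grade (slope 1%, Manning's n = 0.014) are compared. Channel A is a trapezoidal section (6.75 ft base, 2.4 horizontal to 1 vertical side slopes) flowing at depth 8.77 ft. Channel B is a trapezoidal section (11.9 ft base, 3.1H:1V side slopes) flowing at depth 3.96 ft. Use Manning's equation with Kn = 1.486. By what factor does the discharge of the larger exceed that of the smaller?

Channel A: With bottom width b = 6.75 ft and side slope z = 2.4: A = (b + zy)y = (6.75 + 2.4×8.77)×8.77 = 243.8 ft²; P = b + 2y√(1+z²) = 6.75 + 2×8.77×2.6 = 52.35 ft. Hydraulic radius R = A/P = 243.8/52.35 = 4.657 ft. Q_A = (1.486/0.014)·243.8·4.657^(2/3)·√0.01 = 7216 ft³/s.
Channel B: With bottom width b = 11.9 ft and side slope z = 3.1: A = (b + zy)y = (11.9 + 3.1×3.96)×3.96 = 95.74 ft²; P = b + 2y√(1+z²) = 11.9 + 2×3.96×3.257 = 37.7 ft. Hydraulic radius R = A/P = 95.74/37.7 = 2.54 ft. Q_B = (1.486/0.014)·95.74·2.54^(2/3)·√0.01 = 1892 ft³/s.
The larger discharge is 7216 ft³/s and the smaller is 1892 ft³/s; the ratio is 3.81.

3.81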